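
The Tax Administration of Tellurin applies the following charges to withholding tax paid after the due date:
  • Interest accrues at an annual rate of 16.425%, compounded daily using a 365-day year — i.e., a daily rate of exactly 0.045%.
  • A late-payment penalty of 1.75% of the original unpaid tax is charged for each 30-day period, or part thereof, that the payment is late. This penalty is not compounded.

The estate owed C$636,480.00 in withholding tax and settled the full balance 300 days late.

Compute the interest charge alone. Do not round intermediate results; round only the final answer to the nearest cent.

C$91,972.65

Interest: C$636,480.00 × ((1 + 0.00045)^300 − 1) = C$636,480.00 × 0.14450203… = C$91,972.6521…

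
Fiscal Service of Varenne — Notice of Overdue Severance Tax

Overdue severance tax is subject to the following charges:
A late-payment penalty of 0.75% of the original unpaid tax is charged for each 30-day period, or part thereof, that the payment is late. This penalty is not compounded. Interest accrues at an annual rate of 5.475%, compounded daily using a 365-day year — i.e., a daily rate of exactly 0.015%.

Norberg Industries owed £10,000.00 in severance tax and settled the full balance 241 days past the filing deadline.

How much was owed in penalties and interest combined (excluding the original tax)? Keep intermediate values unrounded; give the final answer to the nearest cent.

£1,043.09

Penalty periods: ⌈241/30⌉ = 9; penalty = 9 × 0.75% × £10,000.00 = £675.00
Interest: £10,000.00 × ((1 + 0.00015)^241 − 1) = £10,000.00 × 0.03680855… = £368.0855…
Penalties + interest = £675.0000 + £368.0855… = £1,043.09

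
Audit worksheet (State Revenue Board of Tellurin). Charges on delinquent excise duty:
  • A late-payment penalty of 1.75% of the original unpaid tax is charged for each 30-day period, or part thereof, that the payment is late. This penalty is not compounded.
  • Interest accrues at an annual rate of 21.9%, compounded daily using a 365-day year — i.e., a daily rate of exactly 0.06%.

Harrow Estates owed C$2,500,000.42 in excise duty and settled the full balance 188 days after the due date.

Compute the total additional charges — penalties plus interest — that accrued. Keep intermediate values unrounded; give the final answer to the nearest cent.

C$604,675.51

Penalty periods: ⌈188/30⌉ = 7; penalty = 7 × 1.75% × C$2,500,000.42 = C$306,250.05…
Interest: C$2,500,000.42 × ((1 + 0.0006)^188 − 1) = C$2,500,000.42 × 0.11937016… = C$298,425.4601…
Penalties + interest = C$306,250.0515… + C$298,425.4601… = C$604,675.51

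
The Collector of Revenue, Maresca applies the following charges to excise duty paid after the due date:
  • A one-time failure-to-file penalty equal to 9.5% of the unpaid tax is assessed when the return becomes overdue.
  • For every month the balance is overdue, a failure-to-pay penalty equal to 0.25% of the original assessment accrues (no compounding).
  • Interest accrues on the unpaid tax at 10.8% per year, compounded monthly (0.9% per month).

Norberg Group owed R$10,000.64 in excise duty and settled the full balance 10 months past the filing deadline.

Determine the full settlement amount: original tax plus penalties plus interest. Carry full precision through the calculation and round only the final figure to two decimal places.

Failure-to-file penalty: 9.5% × R$10,000.64 = R$950.06…
Failure-to-pay penalty = 0.25% × R$10,000.64 × 10 mo = R$250.02…
Interest: R$10,000.64 × ((1 + 0.009)^10 − 1) = R$10,000.64 × 0.0937339… = R$937.3987…
Total = R$10,000.64 + R$1,200.0768 + R$937.3987… = R$12,138.12

R$12,138.12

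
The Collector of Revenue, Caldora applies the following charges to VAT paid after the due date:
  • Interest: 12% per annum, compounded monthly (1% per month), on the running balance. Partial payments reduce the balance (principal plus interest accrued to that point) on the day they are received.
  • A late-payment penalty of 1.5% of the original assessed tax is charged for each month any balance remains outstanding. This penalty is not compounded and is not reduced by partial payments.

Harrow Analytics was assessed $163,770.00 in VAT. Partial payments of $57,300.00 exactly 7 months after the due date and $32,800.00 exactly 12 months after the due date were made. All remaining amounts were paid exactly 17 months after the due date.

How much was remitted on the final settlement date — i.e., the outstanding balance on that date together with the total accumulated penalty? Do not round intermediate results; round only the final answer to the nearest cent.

Balance at month 7: $163,770.0000 × (1 + 0.01)^7 = $175,583.6066…
After $57,300.00 payment: $175,583.6066… − $57,300.00 = $118,283.6066…
Balance at month 12: $118,283.6066… × (1 + 0.01)^5 = $124,317.2593…
After $32,800.00 payment: $124,317.2593… − $32,800.00 = $91,517.2593…
Balance at month 17: $91,517.2593… × (1 + 0.01)^5 = $96,185.5593…
Penalty: 17 × 1.5% × $163,770.00 = $41,761.35
Final settlement = outstanding balance + penalty = $96,185.5593… + $41,761.35 = $137,946.91

$137,946.91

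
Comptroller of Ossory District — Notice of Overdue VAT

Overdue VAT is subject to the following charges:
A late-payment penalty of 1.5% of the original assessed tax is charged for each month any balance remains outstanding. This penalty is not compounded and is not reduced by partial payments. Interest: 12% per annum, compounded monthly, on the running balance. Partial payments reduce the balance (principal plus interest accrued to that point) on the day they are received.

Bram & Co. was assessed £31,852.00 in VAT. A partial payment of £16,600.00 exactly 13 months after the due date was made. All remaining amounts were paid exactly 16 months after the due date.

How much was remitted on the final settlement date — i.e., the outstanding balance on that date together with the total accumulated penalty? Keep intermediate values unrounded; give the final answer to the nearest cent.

Monthly rate = 12% ÷ 12 = 1%
Balance at month 13: £31,852.0000 × (1 + 0.01)^13 = £36,250.5472…
After £16,600.00 payment: £36,250.5472… − £16,600.00 = £19,650.5472…
Balance at month 16: £19,650.5472… × (1 + 0.01)^3 = £20,245.9784…
Penalty: 16 × 1.5% × £31,852.00 = £7,644.48
Final settlement = outstanding balance + penalty = £20,245.9784… + £7,644.48 = £27,890.46

£27,890.46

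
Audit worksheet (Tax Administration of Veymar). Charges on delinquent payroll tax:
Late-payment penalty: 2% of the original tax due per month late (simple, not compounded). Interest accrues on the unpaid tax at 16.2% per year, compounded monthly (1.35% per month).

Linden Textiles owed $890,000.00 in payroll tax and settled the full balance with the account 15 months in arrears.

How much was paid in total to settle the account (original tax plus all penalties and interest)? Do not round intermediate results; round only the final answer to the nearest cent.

Late-payment penalty: 15 × 2% × $890,000.00 = $267,000.00
Interest: $890,000.00 × ((1 + 0.0135)^15 − 1) = $890,000.00 × 0.2228024… = $198,294.1685…
Total = $890,000.00 + $267,000.0000 + $198,294.1685… = $1,355,294.17

$1,355,294.17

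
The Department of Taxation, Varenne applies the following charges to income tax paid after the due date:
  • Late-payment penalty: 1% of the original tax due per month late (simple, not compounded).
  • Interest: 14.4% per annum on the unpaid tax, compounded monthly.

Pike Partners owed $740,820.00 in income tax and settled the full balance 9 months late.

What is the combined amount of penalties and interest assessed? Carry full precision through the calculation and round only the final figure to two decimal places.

$150,632.26

Late-payment penalty = 1% × $740,820.00 × 9 mo = $66,673.80
Interest (14.4%/yr ÷ 12 = 1.2%/month): $740,820.00 × ((1 + 0.012)^9 − 1) = $83,958.4614…
Penalties + interest = $66,673.8000 + $83,958.4614… = $150,632.26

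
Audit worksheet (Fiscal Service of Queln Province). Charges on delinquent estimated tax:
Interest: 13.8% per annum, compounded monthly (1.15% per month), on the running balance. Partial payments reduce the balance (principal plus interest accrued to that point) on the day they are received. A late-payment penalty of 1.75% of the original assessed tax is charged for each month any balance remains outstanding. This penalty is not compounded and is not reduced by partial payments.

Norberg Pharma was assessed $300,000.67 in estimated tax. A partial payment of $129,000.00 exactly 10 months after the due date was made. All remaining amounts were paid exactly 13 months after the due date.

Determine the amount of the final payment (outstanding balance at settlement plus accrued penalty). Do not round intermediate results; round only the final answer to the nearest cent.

$282,828.02

Balance at month 10: $300,000.6700 × (1 + 0.0115)^10 = $336,341.9949…
After $129,000.00 payment: $336,341.9949… − $129,000.00 = $207,341.9949…
Balance at month 13: $207,341.9949… × (1 + 0.0115)^3 = $214,577.8720…
Penalty: 13 × 1.75% × $300,000.67 = $68,250.15…
Final settlement = outstanding balance + penalty = $214,577.8720… + $68,250.15… = $282,828.02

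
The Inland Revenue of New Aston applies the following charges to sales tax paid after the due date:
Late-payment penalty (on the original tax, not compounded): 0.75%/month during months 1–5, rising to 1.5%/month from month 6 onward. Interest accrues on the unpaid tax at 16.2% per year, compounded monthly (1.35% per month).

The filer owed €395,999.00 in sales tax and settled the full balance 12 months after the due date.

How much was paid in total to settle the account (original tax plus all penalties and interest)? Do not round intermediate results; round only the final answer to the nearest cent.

€521,564.97

Penalty, months 1–5: 5 × 0.75% × €395,999.00 = €14,849.96…
Penalty, months 6–12: 7 × 1.5% × €395,999.00 = €41,579.90…
Interest: €395,999.00 × ((1 + 0.0135)^12 − 1) = €395,999.00 × 0.1745866… = €69,136.1130…
Total = €395,999.00 + €56,429.8575 + €69,136.1130… = €521,564.97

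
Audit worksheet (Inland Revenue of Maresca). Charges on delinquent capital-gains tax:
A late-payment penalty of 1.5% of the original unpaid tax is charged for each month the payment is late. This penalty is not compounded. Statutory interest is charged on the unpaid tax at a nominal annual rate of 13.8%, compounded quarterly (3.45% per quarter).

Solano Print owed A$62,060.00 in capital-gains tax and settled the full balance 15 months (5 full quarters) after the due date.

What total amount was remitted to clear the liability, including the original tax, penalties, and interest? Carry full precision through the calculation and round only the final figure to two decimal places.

A$87,493.45

Late-payment penalty: 15 × 1.5% × A$62,060.00 = A$13,963.50
Interest: A$62,060.00 × ((1 + 0.0345)^5 − 1) = A$62,060.00 × 0.1848203… = A$11,469.9459…
Total = A$62,060.00 + A$13,963.5000 + A$11,469.9459… = A$87,493.45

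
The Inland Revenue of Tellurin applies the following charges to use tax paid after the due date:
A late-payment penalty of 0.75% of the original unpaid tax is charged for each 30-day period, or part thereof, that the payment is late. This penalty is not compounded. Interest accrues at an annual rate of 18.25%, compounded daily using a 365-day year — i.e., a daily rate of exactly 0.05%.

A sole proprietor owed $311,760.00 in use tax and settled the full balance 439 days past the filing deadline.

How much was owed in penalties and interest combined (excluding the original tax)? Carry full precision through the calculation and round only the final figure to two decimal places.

Penalty periods: ⌈439/30⌉ = 15; penalty = 15 × 0.75% × $311,760.00 = $35,073.00
Interest: $311,760.00 × ((1 + 0.0005)^439 − 1) = $311,760.00 × 0.24538553… = $76,501.3923…
Penalties + interest = $35,073.0000 + $76,501.3923… = $111,574.39

$111,574.39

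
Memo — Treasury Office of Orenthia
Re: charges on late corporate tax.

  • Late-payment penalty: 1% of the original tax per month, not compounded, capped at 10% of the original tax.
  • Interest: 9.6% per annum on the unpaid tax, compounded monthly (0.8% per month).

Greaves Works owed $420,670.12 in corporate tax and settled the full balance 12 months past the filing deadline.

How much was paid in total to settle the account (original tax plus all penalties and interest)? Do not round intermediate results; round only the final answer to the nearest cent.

$504,946.62

Penalty (uncapped): 12 × 1% × $420,670.12 = $50,480.41…; cap = 10% × $420,670.12 = $42,067.01… → penalty = $42,067.01…
Interest: $420,670.12 × ((1 + 0.008)^12 − 1) = $420,670.12 × 0.1003387… = $42,209.4903…
Total = $420,670.12 + $42,067.0120 + $42,209.4903… = $504,946.62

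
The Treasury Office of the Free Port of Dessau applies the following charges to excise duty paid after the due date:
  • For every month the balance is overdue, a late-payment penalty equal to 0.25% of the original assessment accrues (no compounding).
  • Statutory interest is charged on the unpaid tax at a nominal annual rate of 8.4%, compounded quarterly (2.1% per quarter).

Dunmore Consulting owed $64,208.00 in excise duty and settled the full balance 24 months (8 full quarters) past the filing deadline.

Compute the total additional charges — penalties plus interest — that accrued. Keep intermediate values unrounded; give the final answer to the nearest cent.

$15,466.45

Late-payment penalty = 0.25% × $64,208.00 × 24 mo = $3,852.48
Interest: $64,208.00 × ((1 + 0.021)^8 − 1) = $64,208.00 × 0.1808805… = $11,613.9726…
Penalties + interest = $3,852.4800 + $11,613.9726… = $15,466.45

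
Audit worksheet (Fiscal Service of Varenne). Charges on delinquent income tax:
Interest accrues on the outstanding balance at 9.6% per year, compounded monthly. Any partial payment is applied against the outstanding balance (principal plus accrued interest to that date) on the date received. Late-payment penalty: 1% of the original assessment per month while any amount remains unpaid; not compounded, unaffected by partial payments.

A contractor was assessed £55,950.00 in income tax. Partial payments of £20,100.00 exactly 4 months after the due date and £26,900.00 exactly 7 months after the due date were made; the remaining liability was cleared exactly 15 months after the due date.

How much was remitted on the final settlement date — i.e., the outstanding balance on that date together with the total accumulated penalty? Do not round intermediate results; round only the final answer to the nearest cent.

£20,833.98

Monthly rate = 9.6% ÷ 12 = 0.8%
Balance at month 4: £55,950.0000 × (1 + 0.008)^4 = £57,761.9996…
After £20,100.00 payment: £57,761.9996… − £20,100.00 = £37,661.9996…
Balance at month 7: £37,661.9996… × (1 + 0.008)^3 = £38,573.1380…
After £26,900.00 payment: £38,573.1380… − £26,900.00 = £11,673.1380…
Balance at month 15: £11,673.1380… × (1 + 0.008)^8 = £12,441.4751…
Penalty: 15 × 1% × £55,950.00 = £8,392.50
Final settlement = outstanding balance + penalty = £12,441.4751… + £8,392.50 = £20,833.98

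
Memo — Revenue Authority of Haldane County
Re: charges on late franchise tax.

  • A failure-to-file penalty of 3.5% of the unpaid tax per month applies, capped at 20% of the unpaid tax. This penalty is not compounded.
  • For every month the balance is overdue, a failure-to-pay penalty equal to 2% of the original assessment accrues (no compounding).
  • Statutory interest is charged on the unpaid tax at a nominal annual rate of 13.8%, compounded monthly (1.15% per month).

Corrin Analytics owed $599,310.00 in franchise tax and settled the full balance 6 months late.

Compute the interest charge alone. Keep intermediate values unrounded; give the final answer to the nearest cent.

$42,559.66

Interest: $599,310.00 × ((1 + 0.0115)^6 − 1) = $599,310.00 × 0.0710144… = $42,559.6587…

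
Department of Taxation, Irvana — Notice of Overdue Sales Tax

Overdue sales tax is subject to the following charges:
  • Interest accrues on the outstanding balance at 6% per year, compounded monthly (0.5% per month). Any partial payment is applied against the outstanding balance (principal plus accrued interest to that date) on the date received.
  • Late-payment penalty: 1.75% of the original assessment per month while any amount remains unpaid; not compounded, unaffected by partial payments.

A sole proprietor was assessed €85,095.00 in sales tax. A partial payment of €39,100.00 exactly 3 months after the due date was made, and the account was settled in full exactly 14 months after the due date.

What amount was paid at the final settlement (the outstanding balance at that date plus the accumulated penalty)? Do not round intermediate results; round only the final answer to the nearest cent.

Balance at month 3: €85,095.0000 × (1 + 0.005)^3 = €86,377.8178…
After €39,100.00 payment: €86,377.8178… − €39,100.00 = €47,277.8178…
Balance at month 14: €47,277.8178… × (1 + 0.005)^11 = €49,944.0897…
Penalty: 14 × 1.75% × €85,095.00 = €20,848.28…
Final settlement = outstanding balance + penalty = €49,944.0897… + €20,848.28… = €70,792.36

€70,792.36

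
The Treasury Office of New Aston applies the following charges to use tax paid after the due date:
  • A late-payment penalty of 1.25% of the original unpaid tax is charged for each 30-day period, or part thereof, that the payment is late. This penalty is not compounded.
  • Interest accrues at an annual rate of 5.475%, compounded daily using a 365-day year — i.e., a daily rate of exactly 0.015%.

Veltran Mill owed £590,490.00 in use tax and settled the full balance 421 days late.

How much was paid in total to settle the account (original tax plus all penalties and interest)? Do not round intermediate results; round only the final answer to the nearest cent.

Penalty periods: ⌈421/30⌉ = 15; penalty = 15 × 1.25% × £590,490.00 = £110,716.88…
Interest: £590,490.00 × ((1 + 0.00015)^421 − 1) = £590,490.00 × 0.06518156… = £38,489.0598…
Total = £590,490.00 + £110,716.8750 + £38,489.0598… = £739,695.93

£739,695.93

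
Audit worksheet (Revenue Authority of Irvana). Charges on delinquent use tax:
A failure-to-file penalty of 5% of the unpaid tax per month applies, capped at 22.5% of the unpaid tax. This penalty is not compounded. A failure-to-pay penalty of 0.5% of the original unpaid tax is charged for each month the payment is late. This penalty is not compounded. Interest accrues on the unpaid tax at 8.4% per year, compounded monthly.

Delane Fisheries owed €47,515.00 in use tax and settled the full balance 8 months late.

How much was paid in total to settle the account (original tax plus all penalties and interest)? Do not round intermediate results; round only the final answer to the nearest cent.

Failure-to-file: 8 × 5% × €47,515.00 = €19,006.00, capped at 22.5% × €47,515.00 = €10,690.88…
Failure-to-pay penalty: 8 × 0.5% × €47,515.00 = €1,900.60
Interest (8.4%/yr ÷ 12 = 0.7%/month): €47,515.00 × ((1 + 0.007)^8 − 1) = €2,726.9513…
Total = €47,515.00 + €12,591.4750 + €2,726.9513… = €62,833.43

€62,833.43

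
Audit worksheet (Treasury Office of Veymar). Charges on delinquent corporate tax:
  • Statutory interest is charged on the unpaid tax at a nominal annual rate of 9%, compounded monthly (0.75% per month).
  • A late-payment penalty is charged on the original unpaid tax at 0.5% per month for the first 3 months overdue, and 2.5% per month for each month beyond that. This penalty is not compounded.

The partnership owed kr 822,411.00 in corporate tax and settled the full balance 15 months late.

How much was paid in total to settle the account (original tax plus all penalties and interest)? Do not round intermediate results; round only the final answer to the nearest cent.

Penalty, months 1–3: 3 × 0.5% × kr 822,411.00 = kr 12,336.17…
Penalty, months 4–15: 12 × 2.5% × kr 822,411.00 = kr 246,723.30
Interest: kr 822,411.00 × ((1 + 0.0075)^15 − 1) = kr 822,411.00 × 0.1186026… = kr 97,540.0781…
Total = kr 822,411.00 + kr 259,059.4650 + kr 97,540.0781… = kr 1,179,010.54

kr 1,179,010.54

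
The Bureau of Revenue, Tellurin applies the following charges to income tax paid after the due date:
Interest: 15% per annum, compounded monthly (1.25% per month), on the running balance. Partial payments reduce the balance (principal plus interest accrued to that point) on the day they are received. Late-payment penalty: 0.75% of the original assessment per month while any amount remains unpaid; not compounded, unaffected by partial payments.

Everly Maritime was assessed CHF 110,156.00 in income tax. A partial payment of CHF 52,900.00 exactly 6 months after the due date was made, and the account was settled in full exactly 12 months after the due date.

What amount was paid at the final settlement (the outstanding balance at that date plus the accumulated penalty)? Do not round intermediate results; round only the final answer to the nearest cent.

Balance at month 6: CHF 110,156.0000 × (1 + 0.0125)^6 = CHF 118,680.2216…
After CHF 52,900.00 payment: CHF 118,680.2216… − CHF 52,900.00 = CHF 65,780.2216…
Balance at month 12: CHF 65,780.2216… × (1 + 0.0125)^6 = CHF 70,870.5044…
Penalty: 12 × 0.75% × CHF 110,156.00 = CHF 9,914.04
Final settlement = outstanding balance + penalty = CHF 70,870.5044… + CHF 9,914.04 = CHF 80,784.54

CHF 80,784.54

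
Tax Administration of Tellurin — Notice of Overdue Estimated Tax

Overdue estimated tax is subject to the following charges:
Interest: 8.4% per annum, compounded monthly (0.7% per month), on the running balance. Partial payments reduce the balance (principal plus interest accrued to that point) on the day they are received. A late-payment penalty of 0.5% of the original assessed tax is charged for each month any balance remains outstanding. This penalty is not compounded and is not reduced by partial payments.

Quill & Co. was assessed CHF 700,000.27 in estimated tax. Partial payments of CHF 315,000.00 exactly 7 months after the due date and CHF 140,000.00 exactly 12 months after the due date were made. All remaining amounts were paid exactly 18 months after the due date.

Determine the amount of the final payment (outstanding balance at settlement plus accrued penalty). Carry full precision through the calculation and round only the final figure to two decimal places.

Balance at month 7: CHF 700,000.2700 × (1 + 0.007)^7 = CHF 735,029.0461…
After CHF 315,000.00 payment: CHF 735,029.0461… − CHF 315,000.00 = CHF 420,029.0461…
Balance at month 12: CHF 420,029.0461… × (1 + 0.007)^5 = CHF 434,937.3227…
After CHF 140,000.00 payment: CHF 434,937.3227… − CHF 140,000.00 = CHF 294,937.3227…
Balance at month 18: CHF 294,937.3227… × (1 + 0.007)^6 = CHF 307,543.5031…
Penalty: 18 × 0.5% × CHF 700,000.27 = CHF 63,000.02…
Final settlement = outstanding balance + penalty = CHF 307,543.5031… + CHF 63,000.02… = CHF 370,543.53

CHF 370,543.53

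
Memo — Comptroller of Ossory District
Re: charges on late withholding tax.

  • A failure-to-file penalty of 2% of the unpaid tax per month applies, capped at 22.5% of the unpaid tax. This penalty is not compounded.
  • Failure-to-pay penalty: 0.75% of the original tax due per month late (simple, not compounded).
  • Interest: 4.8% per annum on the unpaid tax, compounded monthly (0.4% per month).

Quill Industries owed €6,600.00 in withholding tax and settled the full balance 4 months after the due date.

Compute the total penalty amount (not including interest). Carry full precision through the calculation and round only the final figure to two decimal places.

Failure-to-file: 4 × 2% × €6,600.00 = €528.00 (under the 22.5% cap)
Failure-to-pay penalty: 4 × 0.75% × €6,600.00 = €198.00
Total penalty = €528.00 + €198.00 = €726.00

€726.00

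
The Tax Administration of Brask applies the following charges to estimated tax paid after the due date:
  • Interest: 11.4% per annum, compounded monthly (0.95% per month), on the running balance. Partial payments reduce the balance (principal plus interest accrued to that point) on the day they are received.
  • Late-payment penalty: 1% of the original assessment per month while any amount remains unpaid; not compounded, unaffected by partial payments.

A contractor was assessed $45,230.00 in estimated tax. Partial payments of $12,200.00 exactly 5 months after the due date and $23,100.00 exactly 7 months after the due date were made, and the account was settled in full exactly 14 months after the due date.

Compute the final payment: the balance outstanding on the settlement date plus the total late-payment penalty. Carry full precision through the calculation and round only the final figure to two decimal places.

$19,999.48

Balance at month 5: $45,230.0000 × (1 + 0.0095)^5 = $47,419.6347…
After $12,200.00 payment: $47,419.6347… − $12,200.00 = $35,219.6347…
Balance at month 7: $35,219.6347… × (1 + 0.0095)^2 = $35,891.9863…
After $23,100.00 payment: $35,891.9863… − $23,100.00 = $12,791.9863…
Balance at month 14: $12,791.9863… × (1 + 0.0095)^7 = $13,667.2850…
Penalty: 14 × 1% × $45,230.00 = $6,332.20
Final settlement = outstanding balance + penalty = $13,667.2850… + $6,332.20 = $19,999.48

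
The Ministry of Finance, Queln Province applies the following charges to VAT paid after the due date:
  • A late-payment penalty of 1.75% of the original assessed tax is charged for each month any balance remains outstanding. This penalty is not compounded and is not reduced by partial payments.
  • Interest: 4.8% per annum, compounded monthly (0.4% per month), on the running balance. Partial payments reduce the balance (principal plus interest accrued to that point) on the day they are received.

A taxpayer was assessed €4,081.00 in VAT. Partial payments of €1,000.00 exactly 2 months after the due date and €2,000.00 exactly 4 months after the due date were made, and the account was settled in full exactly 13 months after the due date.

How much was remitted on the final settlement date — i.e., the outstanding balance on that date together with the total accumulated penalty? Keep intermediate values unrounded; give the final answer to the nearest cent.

€2,108.75

Balance at month 2: €4,081.0000 × (1 + 0.004)^2 = €4,113.7133…
After €1,000.00 payment: €4,113.7133… − €1,000.00 = €3,113.7133…
Balance at month 4: €3,113.7133… × (1 + 0.004)^2 = €3,138.6728…
After €2,000.00 payment: €3,138.6728… − €2,000.00 = €1,138.6728…
Balance at month 13: €1,138.6728… × (1 + 0.004)^9 = €1,180.3271…
Penalty: 13 × 1.75% × €4,081.00 = €928.43…
Final settlement = outstanding balance + penalty = €1,180.3271… + €928.43… = €2,108.75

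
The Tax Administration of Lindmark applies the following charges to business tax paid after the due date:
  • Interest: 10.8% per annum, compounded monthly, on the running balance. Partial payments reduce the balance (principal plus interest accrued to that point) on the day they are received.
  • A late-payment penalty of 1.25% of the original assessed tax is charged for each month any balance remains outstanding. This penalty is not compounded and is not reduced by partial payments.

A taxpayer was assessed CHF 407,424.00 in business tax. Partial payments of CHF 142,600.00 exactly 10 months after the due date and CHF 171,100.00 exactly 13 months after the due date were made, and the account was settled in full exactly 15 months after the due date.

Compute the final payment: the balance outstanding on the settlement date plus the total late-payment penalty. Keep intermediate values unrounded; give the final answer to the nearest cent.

CHF 219,095.03

Monthly rate = 10.8% ÷ 12 = 0.9%
Balance at month 10: CHF 407,424.0000 × (1 + 0.009)^10 = CHF 445,613.4294…
After CHF 142,600.00 payment: CHF 445,613.4294… − CHF 142,600.00 = CHF 303,013.4294…
Balance at month 13: CHF 303,013.4294… × (1 + 0.009)^3 = CHF 311,268.6451…
After CHF 171,100.00 payment: CHF 311,268.6451… − CHF 171,100.00 = CHF 140,168.6451…
Balance at month 15: CHF 140,168.6451… × (1 + 0.009)^2 = CHF 142,703.0344…
Penalty: 15 × 1.25% × CHF 407,424.00 = CHF 76,392.00
Final settlement = outstanding balance + penalty = CHF 142,703.0344… + CHF 76,392.00 = CHF 219,095.03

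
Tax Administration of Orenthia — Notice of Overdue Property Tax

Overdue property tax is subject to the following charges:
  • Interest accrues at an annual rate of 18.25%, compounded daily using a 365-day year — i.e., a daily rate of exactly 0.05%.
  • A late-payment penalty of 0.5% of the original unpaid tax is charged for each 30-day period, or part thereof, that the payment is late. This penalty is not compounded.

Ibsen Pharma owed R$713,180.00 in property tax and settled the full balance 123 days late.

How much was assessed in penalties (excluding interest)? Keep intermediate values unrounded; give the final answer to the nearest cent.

R$17,829.50

Penalty periods: ⌈123/30⌉ = 5; penalty = 5 × 0.5% × R$713,180.00 = R$17,829.50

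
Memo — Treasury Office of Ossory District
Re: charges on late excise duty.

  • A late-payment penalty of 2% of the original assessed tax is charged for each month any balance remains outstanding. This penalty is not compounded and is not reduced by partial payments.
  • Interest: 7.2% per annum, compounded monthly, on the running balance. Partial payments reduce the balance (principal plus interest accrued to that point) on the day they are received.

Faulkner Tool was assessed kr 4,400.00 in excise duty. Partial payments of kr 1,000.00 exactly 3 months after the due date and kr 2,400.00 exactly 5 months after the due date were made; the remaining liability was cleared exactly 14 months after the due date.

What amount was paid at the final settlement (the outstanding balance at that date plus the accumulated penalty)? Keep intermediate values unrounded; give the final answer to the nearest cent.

kr 2,415.60

Monthly rate = 7.2% ÷ 12 = 0.6%
Balance at month 3: kr 4,400.0000 × (1 + 0.006)^3 = kr 4,479.6762…
After kr 1,000.00 payment: kr 4,479.6762… − kr 1,000.00 = kr 3,479.6762…
Balance at month 5: kr 3,479.6762… × (1 + 0.006)^2 = kr 3,521.5575…
After kr 2,400.00 payment: kr 3,521.5575… − kr 2,400.00 = kr 1,121.5575…
Balance at month 14: kr 1,121.5575… × (1 + 0.006)^9 = kr 1,183.5957…
Penalty: 14 × 2% × kr 4,400.00 = kr 1,232.00
Final settlement = outstanding balance + penalty = kr 1,183.5957… + kr 1,232.00 = kr 2,415.60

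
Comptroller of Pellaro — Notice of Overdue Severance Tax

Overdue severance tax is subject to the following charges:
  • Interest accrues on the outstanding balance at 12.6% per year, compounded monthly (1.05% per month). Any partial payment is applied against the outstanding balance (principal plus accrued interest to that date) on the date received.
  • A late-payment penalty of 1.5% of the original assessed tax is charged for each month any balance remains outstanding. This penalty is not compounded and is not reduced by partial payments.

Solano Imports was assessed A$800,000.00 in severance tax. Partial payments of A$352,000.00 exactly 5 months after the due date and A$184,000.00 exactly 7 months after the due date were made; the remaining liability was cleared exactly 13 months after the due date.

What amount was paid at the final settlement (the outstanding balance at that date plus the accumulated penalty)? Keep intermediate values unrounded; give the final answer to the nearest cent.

Balance at month 5: A$800,000.0000 × (1 + 0.0105)^5 = A$842,891.3097…
After A$352,000.00 payment: A$842,891.3097… − A$352,000.00 = A$490,891.3097…
Balance at month 7: A$490,891.3097… × (1 + 0.0105)^2 = A$501,254.1480…
After A$184,000.00 payment: A$501,254.1480… − A$184,000.00 = A$317,254.1480…
Balance at month 13: A$317,254.1480… × (1 + 0.0105)^6 = A$337,773.2217…
Penalty: 13 × 1.5% × A$800,000.00 = A$156,000.00
Final settlement = outstanding balance + penalty = A$337,773.2217… + A$156,000.00 = A$493,773.22

A$493,773.22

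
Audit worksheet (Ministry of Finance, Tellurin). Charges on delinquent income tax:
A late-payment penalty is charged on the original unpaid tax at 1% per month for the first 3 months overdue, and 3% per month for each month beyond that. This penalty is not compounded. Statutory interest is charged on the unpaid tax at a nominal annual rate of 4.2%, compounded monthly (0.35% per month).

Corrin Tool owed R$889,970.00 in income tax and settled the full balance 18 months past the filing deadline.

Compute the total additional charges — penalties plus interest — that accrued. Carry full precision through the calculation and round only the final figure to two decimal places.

R$484,953.29

Penalty, months 1–3: 3 × 1% × R$889,970.00 = R$26,699.10
Penalty, months 4–18: 15 × 3% × R$889,970.00 = R$400,486.50
Interest: R$889,970.00 × ((1 + 0.0035)^18 − 1) = R$889,970.00 × 0.0649097… = R$57,767.6855…
Penalties + interest = R$427,185.6000 + R$57,767.6855… = R$484,953.29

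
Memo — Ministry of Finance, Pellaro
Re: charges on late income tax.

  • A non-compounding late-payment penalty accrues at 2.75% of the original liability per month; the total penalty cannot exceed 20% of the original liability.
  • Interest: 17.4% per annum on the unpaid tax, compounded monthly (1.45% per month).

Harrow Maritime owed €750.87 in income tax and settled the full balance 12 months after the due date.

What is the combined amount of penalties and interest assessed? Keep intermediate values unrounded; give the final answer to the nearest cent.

Penalty (uncapped): 12 × 2.75% × €750.87 = €247.79…; cap = 20% × €750.87 = €150.17… → penalty = €150.17…
Interest: €750.87 × ((1 + 0.0145)^12 − 1) = €750.87 × 0.1885696… = €141.5913…
Penalties + interest = €150.1740 + €141.5913… = €291.77

€291.77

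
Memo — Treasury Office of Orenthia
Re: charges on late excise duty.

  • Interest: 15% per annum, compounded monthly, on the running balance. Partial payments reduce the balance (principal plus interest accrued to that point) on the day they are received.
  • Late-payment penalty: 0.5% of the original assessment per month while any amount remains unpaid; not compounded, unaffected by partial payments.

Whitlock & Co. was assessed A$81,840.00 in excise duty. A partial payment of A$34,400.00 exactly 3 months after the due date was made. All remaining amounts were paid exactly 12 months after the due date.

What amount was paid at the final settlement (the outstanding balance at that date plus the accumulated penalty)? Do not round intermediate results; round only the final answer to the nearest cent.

A$61,437.30

Monthly rate = 15% ÷ 12 = 1.25%
Balance at month 3: A$81,840.0000 × (1 + 0.0125)^3 = A$84,947.5223…
After A$34,400.00 payment: A$84,947.5223… − A$34,400.00 = A$50,547.5223…
Balance at month 12: A$50,547.5223… × (1 + 0.0125)^9 = A$56,526.8988…
Penalty: 12 × 0.5% × A$81,840.00 = A$4,910.40
Final settlement = outstanding balance + penalty = A$56,526.8988… + A$4,910.40 = A$61,437.30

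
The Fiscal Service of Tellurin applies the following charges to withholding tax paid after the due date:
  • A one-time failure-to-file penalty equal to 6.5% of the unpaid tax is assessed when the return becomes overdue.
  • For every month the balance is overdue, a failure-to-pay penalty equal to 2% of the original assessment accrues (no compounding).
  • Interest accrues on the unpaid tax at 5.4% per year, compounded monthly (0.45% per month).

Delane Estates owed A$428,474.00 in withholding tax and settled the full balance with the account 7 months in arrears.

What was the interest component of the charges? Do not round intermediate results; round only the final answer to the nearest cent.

A$13,680.51

Interest: A$428,474.00 × ((1 + 0.0045)^7 − 1) = A$428,474.00 × 0.0319285… = A$13,680.5123…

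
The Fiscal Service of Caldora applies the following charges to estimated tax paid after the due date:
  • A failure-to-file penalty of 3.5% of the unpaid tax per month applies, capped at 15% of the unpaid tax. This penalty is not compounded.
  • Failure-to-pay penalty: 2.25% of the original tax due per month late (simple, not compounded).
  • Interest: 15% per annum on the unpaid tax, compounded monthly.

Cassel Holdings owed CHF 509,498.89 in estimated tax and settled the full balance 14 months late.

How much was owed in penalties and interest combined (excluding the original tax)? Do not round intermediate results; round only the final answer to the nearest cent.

Failure-to-file: 14 × 3.5% × CHF 509,498.89 = CHF 249,654.46…, capped at 15% × CHF 509,498.89 = CHF 76,424.83…
Failure-to-pay penalty = 2.25% × CHF 509,498.89 × 14 mo = CHF 160,492.15…
Interest (15%/yr ÷ 12 = 1.25%/month): CHF 509,498.89 × ((1 + 0.0125)^14 − 1) = CHF 96,781.7335…
Penalties + interest = CHF 236,916.9839… + CHF 96,781.7335… = CHF 333,698.72

CHF 333,698.72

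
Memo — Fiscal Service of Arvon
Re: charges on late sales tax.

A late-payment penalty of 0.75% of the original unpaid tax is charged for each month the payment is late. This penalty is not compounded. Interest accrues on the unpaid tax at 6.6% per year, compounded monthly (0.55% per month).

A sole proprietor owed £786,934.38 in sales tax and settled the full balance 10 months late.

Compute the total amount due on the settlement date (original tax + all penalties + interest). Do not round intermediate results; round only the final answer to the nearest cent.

Late-payment penalty = 0.75% × £786,934.38 × 10 mo = £59,020.08…
Interest: £786,934.38 × ((1 + 0.0055)^10 − 1) = £786,934.38 × 0.0563814… = £44,368.4687…
Total = £786,934.38 + £59,020.0785 + £44,368.4687… = £890,322.93

£890,322.93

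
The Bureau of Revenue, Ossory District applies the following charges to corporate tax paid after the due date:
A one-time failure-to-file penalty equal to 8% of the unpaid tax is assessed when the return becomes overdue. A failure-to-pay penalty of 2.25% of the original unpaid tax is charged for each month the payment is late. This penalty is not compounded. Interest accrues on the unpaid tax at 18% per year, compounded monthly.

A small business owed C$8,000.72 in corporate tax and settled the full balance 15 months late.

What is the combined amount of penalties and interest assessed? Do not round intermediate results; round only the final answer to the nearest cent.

C$5,342.34

Failure-to-file penalty: 8% × C$8,000.72 = C$640.06…
Failure-to-pay penalty: 15 × 2.25% × C$8,000.72 = C$2,700.24…
Interest (18%/yr ÷ 12 = 1.5%/month): C$8,000.72 × ((1 + 0.015)^15 − 1) = C$2,002.0367…
Penalties + interest = C$3,340.3006 + C$2,002.0367… = C$5,342.34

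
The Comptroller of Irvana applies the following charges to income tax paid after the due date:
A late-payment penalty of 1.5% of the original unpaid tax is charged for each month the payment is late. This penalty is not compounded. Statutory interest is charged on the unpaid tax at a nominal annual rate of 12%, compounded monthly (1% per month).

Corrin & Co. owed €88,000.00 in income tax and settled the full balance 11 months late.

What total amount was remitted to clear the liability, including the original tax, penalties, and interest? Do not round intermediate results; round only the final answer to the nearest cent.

Late-payment penalty: 11 × 1.5% × €88,000.00 = €14,520.00
Interest: €88,000.00 × ((1 + 0.01)^11 − 1) = €88,000.00 × 0.1156683… = €10,178.8145…
Total = €88,000.00 + €14,520.0000 + €10,178.8145… = €112,698.81

€112,698.81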